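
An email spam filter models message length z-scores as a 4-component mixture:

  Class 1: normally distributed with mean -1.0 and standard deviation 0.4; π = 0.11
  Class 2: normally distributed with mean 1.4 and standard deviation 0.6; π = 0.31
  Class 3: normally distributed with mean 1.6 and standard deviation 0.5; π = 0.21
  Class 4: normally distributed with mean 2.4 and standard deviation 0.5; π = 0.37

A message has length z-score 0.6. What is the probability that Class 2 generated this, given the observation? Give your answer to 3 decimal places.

Posterior ∝ prior × likelihood, so P(k | x) ∝ π_k f_k(x); normalise over all components.
Evaluate each component's likelihood at the observed value:
  f_1 = 0.000334576
  f_2 = 0.27335
  f_3 = 0.107982
  f_4 = 0.0012238
Weight by the priors:
  π_1·f_1 = 0.11 × 0.000334576 = 3.68033e-05
  π_2·f_2 = 0.31 × 0.27335 = 0.0847385
  π_3·f_3 = 0.21 × 0.107982 = 0.0226762
  π_4·f_4 = 0.37 × 0.0012238 = 0.000452807
Marginal: 3.68033e-05 + 0.0847385 + 0.0226762 + 0.000452807 = 0.107904
Responsibility of Class 2: 0.0847385 / 0.107904 ≈ 0.785

0.785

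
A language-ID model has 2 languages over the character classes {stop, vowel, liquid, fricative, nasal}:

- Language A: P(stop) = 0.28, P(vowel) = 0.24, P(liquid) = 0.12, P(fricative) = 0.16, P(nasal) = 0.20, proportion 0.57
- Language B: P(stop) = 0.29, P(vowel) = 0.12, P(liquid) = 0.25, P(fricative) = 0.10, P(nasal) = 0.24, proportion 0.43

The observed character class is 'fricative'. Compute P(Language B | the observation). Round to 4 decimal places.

0.3204

Posterior ∝ prior × likelihood, so P(k | x) ∝ P(Z=k) f_k(x); normalise over all components.
Categorical probabilities:
  p_A = 0.16
  p_B = 0.1
Unnormalised posteriors:
  P(Z=A)·p_A = 0.57 × 0.16 = 0.0912
  P(Z=B)·p_B = 0.43 × 0.1 = 0.043
Normaliser: 0.0912 + 0.043 = 0.1342
Responsibility of Language B: 0.043 / 0.1342 ≈ 0.3204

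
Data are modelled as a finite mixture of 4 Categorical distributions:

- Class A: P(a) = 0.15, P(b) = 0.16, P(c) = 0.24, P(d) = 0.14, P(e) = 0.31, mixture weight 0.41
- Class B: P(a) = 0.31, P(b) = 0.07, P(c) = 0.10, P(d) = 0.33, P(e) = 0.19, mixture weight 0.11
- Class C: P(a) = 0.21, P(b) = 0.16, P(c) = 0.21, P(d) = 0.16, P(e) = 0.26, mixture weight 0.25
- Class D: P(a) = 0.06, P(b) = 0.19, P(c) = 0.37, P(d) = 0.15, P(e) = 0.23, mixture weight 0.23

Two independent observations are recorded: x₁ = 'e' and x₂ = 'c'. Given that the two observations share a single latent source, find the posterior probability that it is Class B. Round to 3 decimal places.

Apply Bayes' rule: the posterior for each component is proportional to its prior times its likelihood at x.
Since both observations come from the same component, the likelihood for component k is f_k(x₁)·f_k(x₂).
  f_A = [P(e | comp) = 0.31] × [0.24] = 0.0744
  f_B = [P(e | comp) = 0.19] × [0.1] = 0.019
  f_C = [P(e | comp) = 0.26] × [0.21] = 0.0546
  f_D = [P(e | comp) = 0.23] × [0.37] = 0.0851
Unnormalised posteriors:
  w_A·f_A = 0.41 × 0.0744 = 0.030504
  w_B·f_B = 0.11 × 0.019 = 0.00209
  w_C·f_C = 0.25 × 0.0546 = 0.01365
  w_D·f_D = 0.23 × 0.0851 = 0.019573
Normaliser: 0.030504 + 0.00209 + 0.01365 + 0.019573 = 0.065817
P(Class B | x₁, x₂) = 0.00209 / 0.065817 ≈ 0.032

0.032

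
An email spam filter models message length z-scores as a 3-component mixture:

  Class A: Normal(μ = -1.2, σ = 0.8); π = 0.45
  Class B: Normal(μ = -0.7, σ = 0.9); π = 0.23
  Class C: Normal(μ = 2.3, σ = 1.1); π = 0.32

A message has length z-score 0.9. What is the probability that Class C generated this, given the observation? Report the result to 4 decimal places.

0.6472

Posterior ∝ prior × likelihood, so P(k | x) ∝ π_k f_k(x); normalise over all components.
Evaluate each component's likelihood at the observed value:
  p_A = 0.0159052
  p_B = 0.0912799
  p_C = 0.161352
Multiply by the mixture weights:
  π_A·p_A = 0.45 × 0.0159052 = 0.00715735
  π_B·p_B = 0.23 × 0.0912799 = 0.0209944
  π_C·p_C = 0.32 × 0.161352 = 0.0516327
Denominator: 0.00715735 + 0.0209944 + 0.0516327 = 0.0797844
Responsibility of Class C: 0.0516327 / 0.0797844 ≈ 0.6472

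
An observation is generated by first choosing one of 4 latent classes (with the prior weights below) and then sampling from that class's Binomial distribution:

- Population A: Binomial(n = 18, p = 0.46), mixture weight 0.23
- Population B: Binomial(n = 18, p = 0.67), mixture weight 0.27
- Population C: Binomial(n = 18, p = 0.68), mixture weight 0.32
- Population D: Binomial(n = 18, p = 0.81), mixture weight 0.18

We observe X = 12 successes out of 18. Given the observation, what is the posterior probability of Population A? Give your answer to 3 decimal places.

By Bayes' theorem, P(k | x) = w_k f_k(x) / Σ_j w_j f_j(x).
Evaluate each component's likelihood at the observed value:
  p_A = 0.0413169
  p_B = 0.196179
  p_C = 0.19484
  p_D = 0.0696648
Prior × likelihood for each component:
  w_A·p_A = 0.23 × 0.0413169 = 0.0095029
  w_B·p_B = 0.27 × 0.196179 = 0.0529684
  w_C·p_C = 0.32 × 0.19484 = 0.0623488
  w_D·p_D = 0.18 × 0.0696648 = 0.0125397
Denominator: 0.0095029 + 0.0529684 + 0.0623488 + 0.0125397 = 0.13736
So the posterior for Population A is 0.0095029 / 0.13736 ≈ 0.069.

0.069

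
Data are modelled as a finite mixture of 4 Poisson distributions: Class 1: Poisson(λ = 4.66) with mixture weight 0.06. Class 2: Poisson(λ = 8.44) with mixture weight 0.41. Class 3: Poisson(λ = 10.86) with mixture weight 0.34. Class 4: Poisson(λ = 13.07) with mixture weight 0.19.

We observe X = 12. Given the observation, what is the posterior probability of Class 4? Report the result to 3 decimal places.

0.254

The responsibility of component k is π_k f_k(x) divided by Σ_j π_j f_j(x).
Evaluate each component's likelihood at the observed value:
  p_1 = e^(−4.66)·4.66^12/12! = 0.00207244
  p_2 = e^(−8.44)·8.44^12/12! = 0.0589287
  p_3 = e^(−10.86)·10.86^12/12! = 0.10794
  p_4 = e^(−13.07)·13.07^12/12! = 0.10933
Prior × likelihood for each component:
  π_1·p_1 = 0.06 × 0.00207244 = 0.000124346
  π_2·p_2 = 0.41 × 0.0589287 = 0.0241608
  π_3·p_3 = 0.34 × 0.10794 = 0.0366996
  π_4·p_4 = 0.19 × 0.10933 = 0.0207728
Normaliser: 0.000124346 + 0.0241608 + 0.0366996 + 0.0207728 = 0.0817575
So the posterior for Class 4 is 0.0207728 / 0.0817575 ≈ 0.254.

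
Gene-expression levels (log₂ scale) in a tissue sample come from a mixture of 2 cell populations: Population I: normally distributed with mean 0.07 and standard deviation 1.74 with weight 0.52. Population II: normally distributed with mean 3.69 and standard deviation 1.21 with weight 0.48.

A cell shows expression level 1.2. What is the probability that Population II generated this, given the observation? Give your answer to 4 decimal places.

Apply Bayes' rule: the posterior for each component is proportional to its prior times its likelihood at x.
Component likelihoods at x = 1.2:
  p_I = 0.185686
  p_II = 0.0396789
Unnormalised posteriors:
  π_I·p_I = 0.52 × 0.185686 = 0.0965565
  π_II·p_II = 0.48 × 0.0396789 = 0.0190459
Evidence: 0.0965565 + 0.0190459 = 0.115602
P(Population II | 1.2) ≈ 0.1648

0.1648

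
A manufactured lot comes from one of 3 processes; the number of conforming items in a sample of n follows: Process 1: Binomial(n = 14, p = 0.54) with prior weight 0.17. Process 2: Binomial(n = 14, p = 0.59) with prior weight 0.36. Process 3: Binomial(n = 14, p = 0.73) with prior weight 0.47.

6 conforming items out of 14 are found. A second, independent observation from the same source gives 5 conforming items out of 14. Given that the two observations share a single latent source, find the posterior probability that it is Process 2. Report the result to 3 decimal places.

0.440

P(component k | x) = w_k·f_k(x) / marginal(x), where marginal(x) = Σ_j w_j·f_j(x).
Since both observations come from the same component, the likelihood for component k is f_k(x₁)·f_k(x₂).
  p_1 = [C(14,6)·0.54^6·0.46^8 = 3003·0.0247949·0.00200476 = 0.149273] × [0.0847722] = 0.0126542
  p_2 = [C(14,6)·0.59^6·0.41^8 = 3003·0.0421805·0.000798493 = 0.101144] × [0.0468575] = 0.00473933
  p_3 = [C(14,6)·0.73^6·0.27^8 = 3003·0.151334·2.8243e-05 = 0.0128352] × [0.00316484] = 4.06214e-05
Weight by the priors:
  w_1·p_1 = 0.17 × 0.0126542 = 0.00215121
  w_2·p_2 = 0.36 × 0.00473933 = 0.00170616
  w_3·p_3 = 0.47 × 4.06214e-05 = 1.90921e-05
Marginal: 0.00215121 + 0.00170616 + 1.90921e-05 = 0.00387646
Responsibility of Process 2: 0.00170616 / 0.00387646 ≈ 0.440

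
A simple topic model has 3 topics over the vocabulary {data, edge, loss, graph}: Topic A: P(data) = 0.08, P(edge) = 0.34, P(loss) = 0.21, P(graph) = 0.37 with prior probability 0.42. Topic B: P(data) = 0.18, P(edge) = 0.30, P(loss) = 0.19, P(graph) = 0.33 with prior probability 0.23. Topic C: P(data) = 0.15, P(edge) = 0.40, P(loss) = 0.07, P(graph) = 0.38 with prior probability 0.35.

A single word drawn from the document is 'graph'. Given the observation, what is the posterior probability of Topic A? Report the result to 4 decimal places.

The responsibility of component k is π_k f_k(x) divided by Σ_j π_j f_j(x).
Categorical probabilities:
  p_A = P(graph | comp) = 0.37
  p_B = P(graph | comp) = 0.33
  p_C = P(graph | comp) = 0.38
Weight by the priors:
  π_A·p_A = 0.42 × 0.37 = 0.1554
  π_B·p_B = 0.23 × 0.33 = 0.0759
  π_C·p_C = 0.35 × 0.38 = 0.133
Denominator: 0.1554 + 0.0759 + 0.133 = 0.3643
So the posterior for Topic A is 0.1554 / 0.3643 ≈ 0.4266.

0.4266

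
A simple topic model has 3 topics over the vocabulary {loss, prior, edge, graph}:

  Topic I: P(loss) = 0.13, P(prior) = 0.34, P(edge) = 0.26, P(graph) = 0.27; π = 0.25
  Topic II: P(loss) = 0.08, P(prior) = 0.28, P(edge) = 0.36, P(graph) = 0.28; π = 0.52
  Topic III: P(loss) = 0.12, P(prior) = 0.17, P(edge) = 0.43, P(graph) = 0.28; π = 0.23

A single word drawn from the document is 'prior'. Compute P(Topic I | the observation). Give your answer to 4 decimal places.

0.3152

Apply Bayes' rule: the posterior for each component is proportional to its prior times its likelihood at x.
Categorical probabilities:
  L_I = 0.34
  L_II = 0.28
  L_III = 0.17
Prior × likelihood for each component:
  π_I·L_I = 0.25 × 0.34 = 0.085
  π_II·L_II = 0.52 × 0.28 = 0.1456
  π_III·L_III = 0.23 × 0.17 = 0.0391
Denominator: 0.085 + 0.1456 + 0.0391 = 0.2697
P(Topic I | the observation) ≈ 0.3152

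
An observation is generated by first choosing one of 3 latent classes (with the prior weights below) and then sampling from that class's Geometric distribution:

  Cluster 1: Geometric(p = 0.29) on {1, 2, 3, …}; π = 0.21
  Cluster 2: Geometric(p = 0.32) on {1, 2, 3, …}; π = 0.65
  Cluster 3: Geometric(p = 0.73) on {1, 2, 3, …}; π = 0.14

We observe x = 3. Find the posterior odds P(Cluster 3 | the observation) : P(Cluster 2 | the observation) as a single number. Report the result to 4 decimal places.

Since P(k|x) ∝ w_k f_k(x), the posterior odds are w_i f_i(x) / (w_j f_j(x)).
Evaluate each component's likelihood at the observed value:
  p_1 = 0.29·(1−0.29)^2 = 0.29·0.5041 = 0.146189
  p_2 = 0.32·(1−0.32)^2 = 0.32·0.4624 = 0.147968
  p_3 = 0.73·(1−0.73)^2 = 0.73·0.0729 = 0.053217
Odds = (0.14/0.65) × (0.053217/0.147968) = 0.215385 × 0.359652 ≈ 0.0775

0.0775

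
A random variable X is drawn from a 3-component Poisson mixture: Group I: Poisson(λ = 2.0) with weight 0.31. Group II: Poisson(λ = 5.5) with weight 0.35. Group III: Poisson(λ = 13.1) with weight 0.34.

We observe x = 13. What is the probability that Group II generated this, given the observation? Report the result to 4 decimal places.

0.0253

The responsibility of component k is π_k f_k(x) divided by Σ_j π_j f_j(x).
Poisson probabilities:
  L_I = 1.78041e-07
  L_II = 0.00276576
  L_III = 0.109898
Weight by the priors:
  π_I·L_I = 0.31 × 1.78041e-07 = 5.51928e-08
  π_II·L_II = 0.35 × 0.00276576 = 0.000968017
  π_III·L_III = 0.34 × 0.109898 = 0.0373652
Normaliser: 5.51928e-08 + 0.000968017 + 0.0373652 = 0.0383333
P(Group II | 13) ≈ 0.0253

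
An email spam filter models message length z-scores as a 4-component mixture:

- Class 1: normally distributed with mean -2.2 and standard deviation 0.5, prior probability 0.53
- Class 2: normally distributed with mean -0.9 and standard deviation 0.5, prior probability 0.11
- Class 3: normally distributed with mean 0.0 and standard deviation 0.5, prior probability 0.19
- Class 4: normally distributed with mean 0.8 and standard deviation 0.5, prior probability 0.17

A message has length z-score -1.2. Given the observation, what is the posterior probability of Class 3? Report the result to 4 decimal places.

0.0612

Posterior ∝ prior × likelihood, so P(k | x) ∝ π_k f_k(x); normalise over all components.
Component likelihoods at x = -1.2:
  f_1 = (1/(0.5·√(2π)))·exp(−(-1.2−-2.2)²/(2·0.5²)) = 0.797885·exp(-2.00000) = 0.107982
  f_2 = (1/(0.5·√(2π)))·exp(−(-1.2−-0.9)²/(2·0.5²)) = 0.797885·exp(-0.18000) = 0.666449
  f_3 = (1/(0.5·√(2π)))·exp(−(-1.2−0.0)²/(2·0.5²)) = 0.797885·exp(-2.88000) = 0.0447891
  f_4 = (1/(0.5·√(2π)))·exp(−(-1.2−0.8)²/(2·0.5²)) = 0.797885·exp(-8.00000) = 0.00026766
Weight by the priors:
  π_1·f_1 = 0.53 × 0.107982 = 0.0572304
  π_2·f_2 = 0.11 × 0.666449 = 0.0733094
  π_3·f_3 = 0.19 × 0.0447891 = 0.00850992
  π_4·f_4 = 0.17 × 0.00026766 = 4.55023e-05
Normaliser: 0.0572304 + 0.0733094 + 0.00850992 + 4.55023e-05 = 0.139095
So the posterior for Class 3 is 0.00850992 / 0.139095 ≈ 0.0612.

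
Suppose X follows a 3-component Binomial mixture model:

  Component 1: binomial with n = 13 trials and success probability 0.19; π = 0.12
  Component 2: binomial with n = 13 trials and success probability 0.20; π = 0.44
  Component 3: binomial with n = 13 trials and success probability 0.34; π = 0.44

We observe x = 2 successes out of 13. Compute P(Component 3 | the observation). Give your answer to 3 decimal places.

Posterior ∝ prior × likelihood, so P(k | x) ∝ w_k f_k(x); normalise over all components.
Binomial probabilities:
  f_1 = C(13,2)·0.19^2·0.81^11 = 78·0.0361·0.0984771 = 0.277292
  f_2 = C(13,2)·0.20^2·0.80^11 = 78·0.04·0.0858993 = 0.268006
  f_3 = C(13,2)·0.34^2·0.66^11 = 78·0.1156·0.010351 = 0.0933331
Prior × likelihood for each component:
  w_1·f_1 = 0.12 × 0.277292 = 0.033275
  w_2·f_2 = 0.44 × 0.268006 = 0.117923
  w_3·f_3 = 0.44 × 0.0933331 = 0.0410666
Marginal: 0.033275 + 0.117923 + 0.0410666 = 0.192264
Responsibility of Component 3: 0.0410666 / 0.192264 ≈ 0.214

0.214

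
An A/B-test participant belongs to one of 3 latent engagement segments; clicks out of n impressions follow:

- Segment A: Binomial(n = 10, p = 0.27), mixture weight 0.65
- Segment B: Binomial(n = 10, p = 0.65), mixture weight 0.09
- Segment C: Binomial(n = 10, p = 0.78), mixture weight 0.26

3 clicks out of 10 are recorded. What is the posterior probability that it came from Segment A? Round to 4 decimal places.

Posterior ∝ prior × likelihood, so P(k | x) ∝ w_k f_k(x); normalise over all components.
Binomial probabilities:
  p_A = C(10,3)·0.27^3·0.73^7 = 120·0.019683·0.110474 = 0.260935
  p_B = C(10,3)·0.65^3·0.35^7 = 120·0.274625·0.000643393 = 0.021203
  p_C = C(10,3)·0.78^3·0.22^7 = 120·0.474552·2.49436e-05 = 0.00142044
Multiply by the mixture weights:
  w_A·p_A = 0.65 × 0.260935 = 0.169608
  w_B·p_B = 0.09 × 0.021203 = 0.00190827
  w_C·p_C = 0.26 × 0.00142044 = 0.000369315
Denominator: 0.169608 + 0.00190827 + 0.000369315 = 0.171885
P(Segment A | 3 clicks out of 10) ≈ 0.9867

0.9867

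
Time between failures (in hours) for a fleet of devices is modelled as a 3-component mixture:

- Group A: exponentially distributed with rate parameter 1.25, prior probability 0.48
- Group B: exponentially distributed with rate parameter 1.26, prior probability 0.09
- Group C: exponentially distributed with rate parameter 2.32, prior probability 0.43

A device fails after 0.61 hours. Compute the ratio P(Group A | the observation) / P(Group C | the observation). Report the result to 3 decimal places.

The posterior odds equal the prior odds times the likelihood ratio: (π_i/π_j)·(f_i(x)/f_j(x)).
Exponential densities:
  f_A = 1.25·e^(−1.25·0.61) = 1.25·e^(−0.7625) = 0.583123
  f_B = 1.26·e^(−1.26·0.61) = 1.26·e^(−0.7686) = 0.584214
  f_C = 2.32·e^(−2.32·0.61) = 2.32·e^(−1.4152) = 0.563475
Odds = (0.48/0.43) × (0.583123/0.563475) = 1.11628 × 1.03487 ≈ 1.155

1.155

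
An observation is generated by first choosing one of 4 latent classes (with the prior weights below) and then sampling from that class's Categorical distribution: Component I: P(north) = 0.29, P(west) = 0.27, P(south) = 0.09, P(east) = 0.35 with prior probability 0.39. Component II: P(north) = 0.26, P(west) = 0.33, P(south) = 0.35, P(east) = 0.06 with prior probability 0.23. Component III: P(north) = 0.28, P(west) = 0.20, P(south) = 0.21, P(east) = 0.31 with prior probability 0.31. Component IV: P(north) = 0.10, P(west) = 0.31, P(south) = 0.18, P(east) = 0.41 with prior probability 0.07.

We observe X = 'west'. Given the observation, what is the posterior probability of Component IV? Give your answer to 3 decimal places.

0.082

Posterior ∝ prior × likelihood, so P(k | x) ∝ w_k f_k(x); normalise over all components.
Component likelihoods at x = 'west':
  p_I = P(west | comp) = 0.27
  p_II = P(west | comp) = 0.33
  p_III = P(west | comp) = 0.20
  p_IV = P(west | comp) = 0.31
Prior × likelihood for each component:
  w_I·p_I = 0.39 × 0.27 = 0.1053
  w_II·p_II = 0.23 × 0.33 = 0.0759
  w_III·p_III = 0.31 × 0.2 = 0.062
  w_IV·p_IV = 0.07 × 0.31 = 0.0217
Marginal: 0.1053 + 0.0759 + 0.062 + 0.0217 = 0.2649
P(Component IV | the observation) = 0.0217 / 0.2649 ≈ 0.082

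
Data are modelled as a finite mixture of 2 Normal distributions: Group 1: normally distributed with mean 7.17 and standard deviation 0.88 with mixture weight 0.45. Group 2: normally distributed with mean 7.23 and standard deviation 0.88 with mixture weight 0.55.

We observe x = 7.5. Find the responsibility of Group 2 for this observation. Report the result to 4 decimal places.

P(component k | x) = w_k·f_k(x) / marginal(x), where marginal(x) = Σ_j w_j·f_j(x).
Normal densities:
  p_1 = 0.422563
  p_2 = 0.4325
Unnormalised posteriors:
  w_1·p_1 = 0.45 × 0.422563 = 0.190153
  w_2·p_2 = 0.55 × 0.4325 = 0.237875
Normaliser: 0.190153 + 0.237875 = 0.428028
P(Group 2 | 7.5) ≈ 0.5557

0.5557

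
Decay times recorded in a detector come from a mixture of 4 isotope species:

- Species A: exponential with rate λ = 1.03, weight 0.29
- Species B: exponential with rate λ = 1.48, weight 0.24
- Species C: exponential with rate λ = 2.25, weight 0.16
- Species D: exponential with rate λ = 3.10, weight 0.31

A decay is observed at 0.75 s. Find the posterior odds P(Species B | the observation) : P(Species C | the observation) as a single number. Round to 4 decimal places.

Since P(k|x) ∝ w_k f_k(x), the posterior odds are w_i f_i(x) / (w_j f_j(x)).
Exponential densities:
  L_A = 1.03·e^(−1.03·0.75) = 1.03·e^(−0.7725) = 0.475713
  L_B = 1.48·e^(−1.48·0.75) = 1.48·e^(−1.1100) = 0.487747
  L_C = 2.25·e^(−2.25·0.75) = 2.25·e^(−1.6875) = 0.416208
  L_D = 3.10·e^(−3.10·0.75) = 3.10·e^(−2.3250) = 0.303129
Posterior odds = (w_B·L_B) / (w_C·L_C) = (0.24·0.487747) / (0.16·0.416208) = 0.117059 / 0.0665933 ≈ 1.7578

1.7578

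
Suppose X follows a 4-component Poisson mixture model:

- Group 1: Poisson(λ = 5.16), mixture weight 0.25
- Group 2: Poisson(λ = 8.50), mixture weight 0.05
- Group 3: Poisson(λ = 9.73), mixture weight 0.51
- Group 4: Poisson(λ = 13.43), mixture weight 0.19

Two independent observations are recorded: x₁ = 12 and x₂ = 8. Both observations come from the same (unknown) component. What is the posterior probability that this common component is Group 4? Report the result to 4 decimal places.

By Bayes' theorem, P(k | x) = π_k f_k(x) / Σ_j π_j f_j(x).
Since both observations come from the same component, the likelihood for component k is f_k(x₁)·f_k(x₂).
  p_1 = [e^(−5.16)·5.16^12/12! = 0.00427071] × [0.0715678] = 0.000305645
  p_2 = [e^(−8.50)·8.50^12/12! = 0.0604209] × [0.137508] = 0.00830835
  p_3 = [e^(−9.73)·9.73^12/12! = 0.0893988] × [0.118494] = 0.0105932
  p_4 = [e^(−13.43)·13.43^12/12! = 0.105682] × [0.0385934] = 0.00407862
Multiply by the mixture weights:
  π_1·p_1 = 0.25 × 0.000305645 = 7.64113e-05
  π_2·p_2 = 0.05 × 0.00830835 = 0.000415418
  π_3·p_3 = 0.51 × 0.0105932 = 0.00540255
  π_4·p_4 = 0.19 × 0.00407862 = 0.000774937
Denominator: 7.64113e-05 + 0.000415418 + 0.00540255 + 0.000774937 = 0.00666932
P(Group 4 | data) = 0.000774937 / 0.00666932 ≈ 0.1162

0.1162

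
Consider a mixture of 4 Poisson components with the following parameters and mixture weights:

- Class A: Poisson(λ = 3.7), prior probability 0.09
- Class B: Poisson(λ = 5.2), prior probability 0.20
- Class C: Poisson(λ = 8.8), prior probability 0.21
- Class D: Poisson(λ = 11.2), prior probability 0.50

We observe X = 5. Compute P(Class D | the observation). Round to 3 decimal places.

The responsibility of component k is π_k f_k(x) divided by Σ_j π_j f_j(x).
Poisson probabilities:
  f_A = e^(−3.7)·3.7^5/5! = 0.142869
  f_B = e^(−5.2)·5.2^5/5! = 0.174785
  f_C = e^(−8.8)·8.8^5/5! = 0.0662889
  f_D = e^(−11.2)·11.2^5/5! = 0.0200822
Unnormalised posteriors:
  π_A·f_A = 0.09 × 0.142869 = 0.0128582
  π_B·f_B = 0.20 × 0.174785 = 0.034957
  π_C·f_C = 0.21 × 0.0662889 = 0.0139207
  π_D·f_D = 0.50 × 0.0200822 = 0.0100411
Sum: 0.0128582 + 0.034957 + 0.0139207 + 0.0100411 = 0.071777
P(Class D | 5) = 0.0100411 / 0.071777 ≈ 0.140

0.140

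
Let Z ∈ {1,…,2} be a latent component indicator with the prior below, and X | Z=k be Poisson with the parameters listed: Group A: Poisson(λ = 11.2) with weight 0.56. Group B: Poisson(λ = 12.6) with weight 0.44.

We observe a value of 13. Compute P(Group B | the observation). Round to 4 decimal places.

0.4725

By Bayes' theorem, P(k | x) = π_k f_k(x) / Σ_j π_j f_j(x).
Poisson probabilities:
  p_A = e^(−11.2)·11.2^13/13! = 0.0958199
  p_B = e^(−12.6)·12.6^13/13! = 0.109251
Weight by the priors:
  π_A·p_A = 0.56 × 0.0958199 = 0.0536592
  π_B·p_B = 0.44 × 0.109251 = 0.0480705
Denominator: 0.0536592 + 0.0480705 = 0.10173
Responsibility of Group B: 0.0480705 / 0.10173 ≈ 0.4725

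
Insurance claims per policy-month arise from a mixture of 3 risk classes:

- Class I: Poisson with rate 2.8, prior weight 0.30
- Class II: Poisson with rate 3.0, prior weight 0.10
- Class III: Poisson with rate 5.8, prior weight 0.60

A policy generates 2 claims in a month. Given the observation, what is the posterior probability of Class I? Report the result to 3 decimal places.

0.575

Posterior ∝ prior × likelihood, so P(k | x) ∝ π_k f_k(x); normalise over all components.
Component likelihoods at x = 2 claims:
  L_I = 0.238375
  L_II = 0.224042
  L_III = 0.0509235
Unnormalised posteriors:
  π_I·L_I = 0.30 × 0.238375 = 0.0715126
  π_II·L_II = 0.10 × 0.224042 = 0.0224042
  π_III·L_III = 0.60 × 0.0509235 = 0.0305541
Sum: 0.0715126 + 0.0224042 + 0.0305541 = 0.124471
Responsibility of Class I: 0.0715126 / 0.124471 ≈ 0.575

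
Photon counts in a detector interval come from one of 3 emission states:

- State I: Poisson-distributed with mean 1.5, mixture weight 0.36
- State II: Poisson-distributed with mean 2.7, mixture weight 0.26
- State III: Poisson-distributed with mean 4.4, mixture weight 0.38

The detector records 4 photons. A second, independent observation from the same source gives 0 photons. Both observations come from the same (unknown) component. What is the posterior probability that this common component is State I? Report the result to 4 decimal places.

By Bayes' theorem, P(k | x) = π_k f_k(x) / Σ_j π_j f_j(x).
Since both observations come from the same component, the likelihood for component k is f_k(x₁)·f_k(x₂).
  f_I = [e^(−1.5)·1.5^4/4! = 0.0470665] × [0.22313] = 0.010502
  f_II = [e^(−2.7)·2.7^4/4! = 0.148816] × [0.0672055] = 0.0100012
  f_III = [e^(−4.4)·4.4^4/4! = 0.191736] × [0.0122773] = 0.00235401
Prior × likelihood for each component:
  π_I·f_I = 0.36 × 0.010502 = 0.00378071
  π_II·f_II = 0.26 × 0.0100012 = 0.00260032
  π_III·f_III = 0.38 × 0.00235401 = 0.000894523
Normaliser: 0.00378071 + 0.00260032 + 0.000894523 = 0.00727555
So the posterior for State I is 0.00378071 / 0.00727555 ≈ 0.5196.

0.5196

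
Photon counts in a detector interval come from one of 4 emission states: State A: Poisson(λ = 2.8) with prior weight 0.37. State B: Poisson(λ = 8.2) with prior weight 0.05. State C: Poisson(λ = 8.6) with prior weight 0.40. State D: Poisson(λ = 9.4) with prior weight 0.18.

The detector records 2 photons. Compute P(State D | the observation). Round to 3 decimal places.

Apply Bayes' rule: the posterior for each component is proportional to its prior times its likelihood at x.
Evaluate each component's likelihood at the observed value:
  L_A = 0.238375
  L_B = 0.00923385
  L_C = 0.00680823
  L_D = 0.00365475
Multiply by the mixture weights:
  P(Z=A)·L_A = 0.37 × 0.238375 = 0.0881989
  P(Z=B)·L_B = 0.05 × 0.00923385 = 0.000461693
  P(Z=C)·L_C = 0.40 × 0.00680823 = 0.00272329
  P(Z=D)·L_D = 0.18 × 0.00365475 = 0.000657855
Sum: 0.0881989 + 0.000461693 + 0.00272329 + 0.000657855 = 0.0920418
P(State D | data) ≈ 0.007

0.007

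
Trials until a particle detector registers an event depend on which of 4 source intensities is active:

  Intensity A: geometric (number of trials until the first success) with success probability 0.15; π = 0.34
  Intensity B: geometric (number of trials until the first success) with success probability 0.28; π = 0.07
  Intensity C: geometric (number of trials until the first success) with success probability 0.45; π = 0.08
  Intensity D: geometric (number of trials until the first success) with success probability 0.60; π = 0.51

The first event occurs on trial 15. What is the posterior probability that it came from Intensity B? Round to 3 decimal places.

0.036

By Bayes' theorem, P(k | x) = π_k f_k(x) / Σ_j π_j f_j(x).
Evaluate each component's likelihood at the observed value:
  p_A = 0.15·(1−0.15)^14 = 0.15·0.10277 = 0.0154155
  p_B = 0.28·(1−0.28)^14 = 0.28·0.0100613 = 0.00281717
  p_C = 0.45·(1−0.45)^14 = 0.45·0.000231781 = 0.000104301
  p_D = 0.60·(1−0.60)^14 = 0.60·2.68435e-06 = 1.61061e-06
Prior × likelihood for each component:
  π_A·p_A = 0.34 × 0.0154155 = 0.00524125
  π_B·p_B = 0.07 × 0.00281717 = 0.000197202
  π_C·p_C = 0.08 × 0.000104301 = 8.34411e-06
  π_D·p_D = 0.51 × 1.61061e-06 = 8.21412e-07
Marginal: 0.00524125 + 0.000197202 + 8.34411e-06 + 8.21412e-07 = 0.00544762
P(Intensity B | 15) ≈ 0.036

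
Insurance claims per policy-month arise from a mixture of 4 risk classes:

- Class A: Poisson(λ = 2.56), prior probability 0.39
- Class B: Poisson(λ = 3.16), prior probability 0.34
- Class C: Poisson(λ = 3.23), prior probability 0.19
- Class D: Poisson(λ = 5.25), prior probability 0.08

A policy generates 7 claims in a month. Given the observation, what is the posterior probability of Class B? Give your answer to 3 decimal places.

0.322

By Bayes' theorem, P(k | x) = w_k f_k(x) / Σ_j w_j f_j(x).
Component likelihoods at x = 7 claims:
  p_A = e^(−2.56)·2.56^7/7! = 0.0110524
  p_B = e^(−3.16)·3.16^7/7! = 0.0264855
  p_C = e^(−3.23)·3.23^7/7! = 0.0287883
  p_D = e^(−5.25)·5.25^7/7! = 0.114456
Weight by the priors:
  w_A·p_A = 0.39 × 0.0110524 = 0.00431042
  w_B·p_B = 0.34 × 0.0264855 = 0.00900508
  w_C·p_C = 0.19 × 0.0287883 = 0.00546978
  w_D·p_D = 0.08 × 0.114456 = 0.00915648
Normaliser: 0.00431042 + 0.00900508 + 0.00546978 + 0.00915648 = 0.0279418
So the posterior for Class B is 0.00900508 / 0.0279418 ≈ 0.322.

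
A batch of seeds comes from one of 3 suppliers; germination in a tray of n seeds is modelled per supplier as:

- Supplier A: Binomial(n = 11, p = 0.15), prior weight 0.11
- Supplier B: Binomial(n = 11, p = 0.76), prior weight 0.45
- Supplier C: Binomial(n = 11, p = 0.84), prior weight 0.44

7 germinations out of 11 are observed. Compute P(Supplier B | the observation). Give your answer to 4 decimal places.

0.7196

By Bayes' theorem, P(k | x) = π_k f_k(x) / Σ_j π_j f_j(x).
Evaluate each component's likelihood at the observed value:
  f_A = 0.000294326
  f_B = 0.160344
  f_C = 0.0638188
Multiply by the mixture weights:
  π_A·f_A = 0.11 × 0.000294326 = 3.23758e-05
  π_B·f_B = 0.45 × 0.160344 = 0.072155
  π_C·f_C = 0.44 × 0.0638188 = 0.0280803
Denominator: 3.23758e-05 + 0.072155 + 0.0280803 = 0.100268
P(Supplier B | 7 germinations out of 11) ≈ 0.7196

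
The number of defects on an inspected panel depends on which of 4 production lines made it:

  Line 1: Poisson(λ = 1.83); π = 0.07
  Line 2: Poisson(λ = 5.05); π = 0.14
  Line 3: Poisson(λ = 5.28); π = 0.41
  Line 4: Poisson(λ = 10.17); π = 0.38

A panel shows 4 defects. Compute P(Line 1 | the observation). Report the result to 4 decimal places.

The responsibility of component k is P(Z=k) f_k(x) divided by Σ_j P(Z=j) f_j(x).
Evaluate each component's likelihood at the observed value:
  L_1 = e^(−1.83)·1.83^4/4! = 0.0749608
  L_2 = e^(−5.05)·5.05^4/4! = 0.173687
  L_3 = e^(−5.28)·5.28^4/4! = 0.164911
  L_4 = e^(−10.17)·10.17^4/4! = 0.0170725
Multiply by the mixture weights:
  P(Z=1)·L_1 = 0.07 × 0.0749608 = 0.00524726
  P(Z=2)·L_2 = 0.14 × 0.173687 = 0.0243162
  P(Z=3)·L_3 = 0.41 × 0.164911 = 0.0676135
  P(Z=4)·L_4 = 0.38 × 0.0170725 = 0.00648756
Normaliser: 0.00524726 + 0.0243162 + 0.0676135 + 0.00648756 = 0.103664
P(Line 1 | data) ≈ 0.0506

0.0506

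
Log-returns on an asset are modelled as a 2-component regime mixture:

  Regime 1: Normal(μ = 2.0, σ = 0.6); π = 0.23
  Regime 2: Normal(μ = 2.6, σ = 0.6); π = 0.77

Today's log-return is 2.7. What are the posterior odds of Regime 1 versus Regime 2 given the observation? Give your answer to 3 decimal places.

0.153

Only the two components matter; the odds are (π_i f_i(x)) / (π_j f_j(x)).
Normal densities:
  L_1 = (1/(0.6·√(2π)))·exp(−(2.7−2.0)²/(2·0.6²)) = 0.664904·exp(-0.68056) = 0.336664
  L_2 = (1/(0.6·√(2π)))·exp(−(2.7−2.6)²/(2·0.6²)) = 0.664904·exp(-0.01389) = 0.655733
Odds = (0.23/0.77) × (0.336664/0.655733) = 0.298701 × 0.513417 ≈ 0.153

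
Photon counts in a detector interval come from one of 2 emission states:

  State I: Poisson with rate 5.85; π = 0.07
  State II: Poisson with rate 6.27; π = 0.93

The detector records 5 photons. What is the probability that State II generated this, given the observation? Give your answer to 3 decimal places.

0.925

Apply Bayes' rule: the posterior for each component is proportional to its prior times its likelihood at x.
Component likelihoods at x = 5 photons:
  L_I = e^(−5.85)·5.85^5/5! = 0.164428
  L_II = e^(−6.27)·6.27^5/5! = 0.152802
Unnormalised posteriors:
  π_I·L_I = 0.07 × 0.164428 = 0.0115099
  π_II·L_II = 0.93 × 0.152802 = 0.142106
Denominator: 0.0115099 + 0.142106 = 0.153616
P(State II | data) ≈ 0.925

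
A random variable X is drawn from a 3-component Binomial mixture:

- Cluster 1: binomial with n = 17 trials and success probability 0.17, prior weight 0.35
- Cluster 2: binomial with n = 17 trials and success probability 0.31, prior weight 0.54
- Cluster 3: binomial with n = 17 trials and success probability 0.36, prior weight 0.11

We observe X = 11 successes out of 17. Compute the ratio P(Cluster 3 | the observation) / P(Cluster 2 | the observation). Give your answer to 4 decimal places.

Since P(k|x) ∝ π_k f_k(x), the posterior odds are π_i f_i(x) / (π_j f_j(x)).
Binomial probabilities:
  L_1 = C(17,11)·0.17^11·0.83^6 = 12376·3.42719e-09·0.32694 = 1.38671e-05
  L_2 = C(17,11)·0.31^11·0.69^6 = 12376·2.54085e-06·0.107918 = 0.00339354
  L_3 = C(17,11)·0.36^11·0.64^6 = 12376·1.31622e-05·0.0687195 = 0.0111941
Posterior odds = (π_3·L_3) / (π_2·L_2) = (0.11·0.0111941) / (0.54·0.00339354) = 0.00123135 / 0.00183251 ≈ 0.6719

0.6719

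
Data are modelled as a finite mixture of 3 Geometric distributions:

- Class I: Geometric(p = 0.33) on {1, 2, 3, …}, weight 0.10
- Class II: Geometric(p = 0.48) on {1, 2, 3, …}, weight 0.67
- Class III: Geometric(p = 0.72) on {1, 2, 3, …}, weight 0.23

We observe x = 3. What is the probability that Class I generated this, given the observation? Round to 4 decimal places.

0.1291

By Bayes' theorem, P(k | x) = P(Z=k) f_k(x) / Σ_j P(Z=j) f_j(x).
Component likelihoods at x = 3:
  p_I = 0.148137
  p_II = 0.129792
  p_III = 0.056448
Unnormalised posteriors:
  P(Z=I)·p_I = 0.10 × 0.148137 = 0.0148137
  P(Z=II)·p_II = 0.67 × 0.129792 = 0.0869606
  P(Z=III)·p_III = 0.23 × 0.056448 = 0.012983
Marginal: 0.0148137 + 0.0869606 + 0.012983 = 0.114757
P(Class I | x) ≈ 0.1291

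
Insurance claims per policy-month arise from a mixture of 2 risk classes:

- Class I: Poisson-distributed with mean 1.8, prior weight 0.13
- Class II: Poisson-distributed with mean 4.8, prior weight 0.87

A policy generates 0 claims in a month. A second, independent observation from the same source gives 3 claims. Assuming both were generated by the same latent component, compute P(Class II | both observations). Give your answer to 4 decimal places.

The responsibility of component k is P(Z=k) f_k(x) divided by Σ_j P(Z=j) f_j(x).
Since both observations come from the same component, the likelihood for component k is f_k(x₁)·f_k(x₂).
  L_I = [e^(−1.8)·1.8^0/0! = 0.165299] × [0.160671] = 0.0265587
  L_II = [e^(−4.8)·4.8^0/0! = 0.00822975] × [0.151691] = 0.00124838
Weight by the priors:
  P(Z=I)·L_I = 0.13 × 0.0265587 = 0.00345263
  P(Z=II)·L_II = 0.87 × 0.00124838 = 0.00108609
Marginal: 0.00345263 + 0.00108609 = 0.00453871
P(Class II | x₁, x₂) = 0.00108609 / 0.00453871 ≈ 0.2393

0.2393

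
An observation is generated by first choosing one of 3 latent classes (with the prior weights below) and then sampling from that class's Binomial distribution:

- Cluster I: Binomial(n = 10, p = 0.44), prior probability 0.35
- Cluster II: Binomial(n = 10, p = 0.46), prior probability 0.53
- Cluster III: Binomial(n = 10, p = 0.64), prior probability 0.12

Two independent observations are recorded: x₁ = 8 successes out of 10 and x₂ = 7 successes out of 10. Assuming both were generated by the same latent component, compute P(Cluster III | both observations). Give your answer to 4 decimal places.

The responsibility of component k is w_k f_k(x) divided by Σ_j w_j f_j(x).
Since both observations come from the same component, the likelihood for component k is f_k(x₁)·f_k(x₂).
  p_I = [0.0198249] × [0.0672844] = 0.0013339
  p_II = [0.0263065] × [0.0823507] = 0.00216636
  p_III = [0.164156] × [0.246234] = 0.0404209
Prior × likelihood for each component:
  w_I·p_I = 0.35 × 0.0013339 = 0.000466866
  w_II·p_II = 0.53 × 0.00216636 = 0.00114817
  w_III·p_III = 0.12 × 0.0404209 = 0.00485051
Sum: 0.000466866 + 0.00114817 + 0.00485051 = 0.00646554
P(Cluster III | x₁, x₂) ≈ 0.7502

0.7502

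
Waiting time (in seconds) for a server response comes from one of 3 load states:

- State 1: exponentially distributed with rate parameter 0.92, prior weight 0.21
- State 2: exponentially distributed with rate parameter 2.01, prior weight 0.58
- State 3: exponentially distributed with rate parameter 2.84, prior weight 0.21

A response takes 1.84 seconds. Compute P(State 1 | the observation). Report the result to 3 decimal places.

By Bayes' theorem, P(k | x) = π_k f_k(x) / Σ_j π_j f_j(x).
Exponential densities:
  f_1 = 0.92·e^(−0.92·1.84) = 0.92·e^(−1.6928) = 0.169283
  f_2 = 2.01·e^(−2.01·1.84) = 2.01·e^(−3.6984) = 0.0497739
  f_3 = 2.84·e^(−2.84·1.84) = 2.84·e^(−5.2256) = 0.0152711
Prior × likelihood for each component:
  π_1·f_1 = 0.21 × 0.169283 = 0.0355495
  π_2·f_2 = 0.58 × 0.0497739 = 0.0288688
  π_3·f_3 = 0.21 × 0.0152711 = 0.00320692
Evidence: 0.0355495 + 0.0288688 + 0.00320692 = 0.0676253
P(State 1 | the observation) ≈ 0.526

0.526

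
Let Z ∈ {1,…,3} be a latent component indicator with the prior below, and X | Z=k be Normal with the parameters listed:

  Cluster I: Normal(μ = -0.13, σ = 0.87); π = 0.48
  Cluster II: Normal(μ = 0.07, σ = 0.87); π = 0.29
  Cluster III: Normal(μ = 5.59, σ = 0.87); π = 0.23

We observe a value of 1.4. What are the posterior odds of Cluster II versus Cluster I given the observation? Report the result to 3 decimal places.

Only the two components matter; the odds are (w_i f_i(x)) / (w_j f_j(x)).
Component likelihoods at x = 1.4:
  f_I = 0.0976808
  f_II = 0.142531
  f_III = 4.21421e-06
0.0413341 / 0.0468868 ≈ 0.882

0.882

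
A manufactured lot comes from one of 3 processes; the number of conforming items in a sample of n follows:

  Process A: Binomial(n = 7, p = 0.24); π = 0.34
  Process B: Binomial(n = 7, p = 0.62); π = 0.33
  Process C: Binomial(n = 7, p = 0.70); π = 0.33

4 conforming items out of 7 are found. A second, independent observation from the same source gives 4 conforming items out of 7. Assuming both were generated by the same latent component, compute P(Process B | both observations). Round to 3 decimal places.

By Bayes' theorem, P(k | x) = π_k f_k(x) / Σ_j π_j f_j(x).
Since both observations come from the same component, the likelihood for component k is f_k(x₁)·f_k(x₂).
  L_A = [0.0509746] × [0.0509746] = 0.00259841
  L_B = [0.283782] × [0.283782] = 0.0805325
  L_C = [0.226895] × [0.226895] = 0.0514811
Unnormalised posteriors:
  π_A·L_A = 0.34 × 0.00259841 = 0.000883459
  π_B·L_B = 0.33 × 0.0805325 = 0.0265757
  π_C·L_C = 0.33 × 0.0514811 = 0.0169888
Evidence: 0.000883459 + 0.0265757 + 0.0169888 = 0.044448
P(Process B | x₁, x₂) ≈ 0.598

0.598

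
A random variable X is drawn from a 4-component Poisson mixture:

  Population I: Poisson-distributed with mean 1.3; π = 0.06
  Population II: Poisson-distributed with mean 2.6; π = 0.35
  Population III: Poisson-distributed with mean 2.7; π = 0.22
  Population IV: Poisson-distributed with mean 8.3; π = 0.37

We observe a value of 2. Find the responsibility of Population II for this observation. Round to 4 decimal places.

0.5535

By Bayes' theorem, P(k | x) = π_k f_k(x) / Σ_j π_j f_j(x).
Evaluate each component's likelihood at the observed value:
  p_I = 0.230289
  p_II = 0.251045
  p_III = 0.244964
  p_IV = 0.00856016
Multiply by the mixture weights:
  π_I·p_I = 0.06 × 0.230289 = 0.0138174
  π_II·p_II = 0.35 × 0.251045 = 0.0878656
  π_III·p_III = 0.22 × 0.244964 = 0.0538921
  π_IV·p_IV = 0.37 × 0.00856016 = 0.00316726
Sum: 0.0138174 + 0.0878656 + 0.0538921 + 0.00316726 = 0.158742
Responsibility of Population II: 0.0878656 / 0.158742 ≈ 0.5535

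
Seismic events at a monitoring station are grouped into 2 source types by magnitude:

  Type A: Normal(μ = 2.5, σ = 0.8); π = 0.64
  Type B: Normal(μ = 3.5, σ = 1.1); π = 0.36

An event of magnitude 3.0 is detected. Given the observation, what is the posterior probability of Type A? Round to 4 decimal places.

Posterior ∝ prior × likelihood, so P(k | x) ∝ π_k f_k(x); normalise over all components.
Normal densities:
  f_A = (1/(0.8·√(2π)))·exp(−(3.0−2.5)²/(2·0.8²)) = 0.498678·exp(-0.19531) = 0.410201
  f_B = (1/(1.1·√(2π)))·exp(−(3.0−3.5)²/(2·1.1²)) = 0.362675·exp(-0.10331) = 0.327079
Prior × likelihood for each component:
  π_A·f_A = 0.64 × 0.410201 = 0.262529
  π_B·f_B = 0.36 × 0.327079 = 0.117748
Denominator: 0.262529 + 0.117748 = 0.380277
P(Type A | 3.0) ≈ 0.6904

0.6904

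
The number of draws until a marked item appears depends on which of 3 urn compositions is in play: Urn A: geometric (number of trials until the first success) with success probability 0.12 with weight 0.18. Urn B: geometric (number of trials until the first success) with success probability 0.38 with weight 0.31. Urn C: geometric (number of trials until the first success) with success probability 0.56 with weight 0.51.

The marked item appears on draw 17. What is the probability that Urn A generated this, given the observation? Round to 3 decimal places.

Apply Bayes' rule: the posterior for each component is proportional to its prior times its likelihood at x.
Component likelihoods at x = 17:
  L_A = 0.0155204
  L_B = 0.000181155
  L_C = 1.10517e-06
Prior × likelihood for each component:
  π_A·L_A = 0.18 × 0.0155204 = 0.00279368
  π_B·L_B = 0.31 × 0.000181155 = 5.61581e-05
  π_C·L_C = 0.51 × 1.10517e-06 = 5.63639e-07
Normaliser: 0.00279368 + 5.61581e-05 + 5.63639e-07 = 0.0028504
P(Urn A | x) ≈ 0.980

0.980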